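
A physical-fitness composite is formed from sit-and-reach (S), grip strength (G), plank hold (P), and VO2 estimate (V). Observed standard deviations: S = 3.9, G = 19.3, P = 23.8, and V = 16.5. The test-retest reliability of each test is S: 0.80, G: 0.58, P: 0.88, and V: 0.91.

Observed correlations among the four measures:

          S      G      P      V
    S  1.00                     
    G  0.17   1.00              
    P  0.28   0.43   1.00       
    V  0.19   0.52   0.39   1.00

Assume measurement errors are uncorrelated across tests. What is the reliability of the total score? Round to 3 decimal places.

0.893

Var(S+G+P+V) = 3.9² + 19.3² + 23.8² + 16.5² + 2·[3.9·19.3·0.17 + 3.9·23.8·0.28 + 3.9·16.5·0.19 + 19.3·23.8·0.43 + 19.3·16.5·0.52 + 23.8·16.5·0.39] = 1226.39 + 1134.55 = 2360.94.
Under uncorrelated errors the observed covariances equal the true-score covariances, so only the own-variance terms attenuate.
True-score variance = [3.9²·0.80 + 19.3²·0.58 + 23.8²·0.88 + 16.5²·0.91] + 1134.55 = 974.427 + 1134.55 = 2108.98.
Reliability = 2108.98 / 2360.94 = 0.893.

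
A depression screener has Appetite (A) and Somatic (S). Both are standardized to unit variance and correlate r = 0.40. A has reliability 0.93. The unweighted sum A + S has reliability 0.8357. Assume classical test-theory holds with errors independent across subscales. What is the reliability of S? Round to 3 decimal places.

0.610

Var(A+S) = 2 + 2·0.40 = 2.800.
True-score variance = ρ_A + ρ_S + 2·0.40, so 0.8357 = (0.93 + ρ_S + 0.80) / 2.800.
ρ_S = 0.8357·2.800 − 0.93 − 0.80 = 0.610.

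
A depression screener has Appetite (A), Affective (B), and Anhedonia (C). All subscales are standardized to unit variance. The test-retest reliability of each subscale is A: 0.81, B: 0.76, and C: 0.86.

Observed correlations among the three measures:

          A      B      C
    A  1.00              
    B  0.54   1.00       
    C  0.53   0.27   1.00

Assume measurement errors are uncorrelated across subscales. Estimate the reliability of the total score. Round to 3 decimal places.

Var(A+B+C) = 3 + 2·[0.54 + 0.53 + 0.27] = 3 + 2.68 = 5.68.
With uncorrelated errors the cross-covariances are all true-score covariance, so they carry over unchanged; only the diagonal terms shrink to ρᵢσᵢ².
True-score variance = [0.81 + 0.76 + 0.86] + 2.68 = 2.43 + 2.68 = 5.11.
Reliability = 5.11 / 5.68 = 0.900.

0.900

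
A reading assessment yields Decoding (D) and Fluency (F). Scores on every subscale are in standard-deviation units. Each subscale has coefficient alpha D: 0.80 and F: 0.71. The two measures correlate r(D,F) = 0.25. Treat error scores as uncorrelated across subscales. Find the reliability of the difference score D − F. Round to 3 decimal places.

Var(D−F) = 1 + 1 − 2·0.25 = 2 − 0.5 = 1.5.
Under uncorrelated errors the observed covariances equal the true-score covariances, so only the own-variance terms attenuate.
True-score variance = [0.80 + 0.71] − 0.5 = 1.51 − 0.5 = 1.01.
Reliability = 1.01 / 1.5 = 0.673.

0.673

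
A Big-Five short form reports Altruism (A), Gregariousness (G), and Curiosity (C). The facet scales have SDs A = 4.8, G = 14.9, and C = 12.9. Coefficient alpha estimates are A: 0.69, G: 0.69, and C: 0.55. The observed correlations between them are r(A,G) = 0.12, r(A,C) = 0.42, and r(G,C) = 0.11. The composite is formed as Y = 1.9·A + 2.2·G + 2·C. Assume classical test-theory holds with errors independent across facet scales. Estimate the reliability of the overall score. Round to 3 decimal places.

Var(Y) = 1.9²·4.8² + 2.2²·14.9² + 2²·12.9² + 2·[4.18·4.8·14.9·0.12 + 3.8·4.8·12.9·0.42 + 4.4·14.9·12.9·0.11] = 1823.34 + 455.457 = 2278.8.
Because errors are independent across components, Cov(Tᵢ,Tⱼ) = Cov(Xᵢ,Xⱼ); the off-diagonal part of the true-score variance is the same as above.
True-score variance = [1.9²·4.8²·0.69 + 2.2²·14.9²·0.69 + 2²·12.9²·0.55] + 455.457 = 1164.92 + 455.457 = 1620.37.
Reliability = 1620.37 / 2278.8 = 0.711.

0.711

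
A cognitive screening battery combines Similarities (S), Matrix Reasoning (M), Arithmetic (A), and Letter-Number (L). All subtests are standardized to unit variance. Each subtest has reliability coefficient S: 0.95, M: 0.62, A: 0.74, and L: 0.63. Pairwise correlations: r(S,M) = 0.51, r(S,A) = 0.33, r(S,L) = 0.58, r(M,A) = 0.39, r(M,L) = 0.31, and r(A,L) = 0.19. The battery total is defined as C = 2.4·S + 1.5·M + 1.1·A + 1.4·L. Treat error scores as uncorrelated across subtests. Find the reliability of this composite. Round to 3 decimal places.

Var(C) = 2.4² + 1.5² + 1.1² + 1.4² + 2·[3.6·0.51 + 2.64·0.33 + 3.36·0.58 + 1.65·0.39 + 2.1·0.31 + 1.54·0.19] = 11.18 + 12.4862 = 23.6662.
Under uncorrelated errors the observed covariances equal the true-score covariances, so only the own-variance terms attenuate.
True-score variance = [2.4²·0.95 + 1.5²·0.62 + 1.1²·0.74 + 1.4²·0.63] + 12.4862 = 8.9972 + 12.4862 = 21.4834.
Reliability = 21.4834 / 23.6662 = 0.908.

0.908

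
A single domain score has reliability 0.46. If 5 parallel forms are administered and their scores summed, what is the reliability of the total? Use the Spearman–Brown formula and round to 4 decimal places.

0.8099

ρ_k = kρ / (1 + (k−1)ρ) = 5·0.46 / (1 + 4·0.46) = 2.300 / 2.840 = 0.8099.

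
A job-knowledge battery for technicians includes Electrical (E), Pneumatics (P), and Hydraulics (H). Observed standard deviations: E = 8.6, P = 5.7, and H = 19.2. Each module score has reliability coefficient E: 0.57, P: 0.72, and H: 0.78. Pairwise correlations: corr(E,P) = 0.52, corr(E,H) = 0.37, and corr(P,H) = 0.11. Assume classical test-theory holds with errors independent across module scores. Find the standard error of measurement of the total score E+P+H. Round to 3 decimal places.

11.045

Var(total) = 475.09 + 197.246 = 672.336.
True-score variance = 353.089 + 197.246 = 550.336, so reliability = 0.8185.
Error variance = 672.336 − 550.336 = 122.001; SEM = √122.001 = 11.045.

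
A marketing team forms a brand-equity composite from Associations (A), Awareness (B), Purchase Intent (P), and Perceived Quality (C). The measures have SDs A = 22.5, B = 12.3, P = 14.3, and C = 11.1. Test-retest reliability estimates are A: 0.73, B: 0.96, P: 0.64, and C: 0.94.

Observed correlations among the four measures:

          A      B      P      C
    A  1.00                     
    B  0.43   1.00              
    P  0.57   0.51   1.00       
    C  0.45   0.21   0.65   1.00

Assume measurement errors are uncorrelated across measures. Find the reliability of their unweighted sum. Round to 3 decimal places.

0.901

Var(A+B+P+C) = 22.5² + 12.3² + 14.3² + 11.1² + 2·[22.5·12.3·0.43 + 22.5·14.3·0.57 + 22.5·11.1·0.45 + 12.3·14.3·0.51 + 12.3·11.1·0.21 + 14.3·11.1·0.65] = 985.24 + 1272.67 = 2257.91.
With uncorrelated errors the cross-covariances are all true-score covariance, so they carry over unchanged; only the diagonal terms shrink to ρᵢσᵢ².
True-score variance = [22.5²·0.73 + 12.3²·0.96 + 14.3²·0.64 + 11.1²·0.94] + 1272.67 = 761.492 + 1272.67 = 2034.17.
Reliability = 2034.17 / 2257.91 = 0.901.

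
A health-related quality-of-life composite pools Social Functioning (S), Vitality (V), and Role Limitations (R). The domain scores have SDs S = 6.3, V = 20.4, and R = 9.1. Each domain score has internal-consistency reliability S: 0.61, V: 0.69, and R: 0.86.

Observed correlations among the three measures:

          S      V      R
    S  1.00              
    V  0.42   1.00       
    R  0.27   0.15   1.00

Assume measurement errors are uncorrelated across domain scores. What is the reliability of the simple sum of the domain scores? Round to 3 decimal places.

Var(S+V+R) = 6.3² + 20.4² + 9.1² + 2·[6.3·20.4·0.42 + 6.3·9.1·0.27 + 20.4·9.1·0.15] = 538.66 + 194.607 = 733.267.
With uncorrelated errors the cross-covariances are all true-score covariance, so they carry over unchanged; only the diagonal terms shrink to ρᵢσᵢ².
True-score variance = [6.3²·0.61 + 20.4²·0.69 + 9.1²·0.86] + 194.607 = 382.578 + 194.607 = 577.185.
Reliability = 577.185 / 733.267 = 0.787.

0.787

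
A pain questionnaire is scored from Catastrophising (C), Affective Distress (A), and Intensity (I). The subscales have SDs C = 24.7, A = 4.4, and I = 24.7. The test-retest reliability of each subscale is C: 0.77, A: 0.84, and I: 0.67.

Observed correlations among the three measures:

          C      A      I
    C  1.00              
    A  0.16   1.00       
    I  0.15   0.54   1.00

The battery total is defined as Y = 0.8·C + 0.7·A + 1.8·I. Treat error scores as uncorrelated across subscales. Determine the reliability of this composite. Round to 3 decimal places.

0.735

Var(Y) = 0.8²·24.7² + 0.7²·4.4² + 1.8²·24.7² + 2·[0.56·24.7·4.4·0.16 + 1.44·24.7·24.7·0.15 + 1.26·4.4·24.7·0.54] = 2376.64 + 430.926 = 2807.56.
With uncorrelated errors the cross-covariances are all true-score covariance, so they carry over unchanged; only the diagonal terms shrink to ρᵢσᵢ².
True-score variance = [0.8²·24.7²·0.77 + 0.7²·4.4²·0.84 + 1.8²·24.7²·0.67] + 430.926 = 1633 + 430.926 = 2063.93.
Reliability = 2063.93 / 2807.56 = 0.735.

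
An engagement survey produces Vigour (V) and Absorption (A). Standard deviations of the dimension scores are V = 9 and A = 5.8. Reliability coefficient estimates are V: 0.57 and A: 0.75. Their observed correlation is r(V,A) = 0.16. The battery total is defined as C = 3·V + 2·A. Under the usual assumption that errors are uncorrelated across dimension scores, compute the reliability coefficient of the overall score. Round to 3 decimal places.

0.640

Var(C) = 3²·9² + 2²·5.8² + 2·[6·9·5.8·0.16] = 863.56 + 100.224 = 963.784.
With uncorrelated errors the cross-covariances are all true-score covariance, so they carry over unchanged; only the diagonal terms shrink to ρᵢσᵢ².
True-score variance = [3²·9²·0.57 + 2²·5.8²·0.75] + 100.224 = 516.45 + 100.224 = 616.674.
Reliability = 616.674 / 963.784 = 0.640.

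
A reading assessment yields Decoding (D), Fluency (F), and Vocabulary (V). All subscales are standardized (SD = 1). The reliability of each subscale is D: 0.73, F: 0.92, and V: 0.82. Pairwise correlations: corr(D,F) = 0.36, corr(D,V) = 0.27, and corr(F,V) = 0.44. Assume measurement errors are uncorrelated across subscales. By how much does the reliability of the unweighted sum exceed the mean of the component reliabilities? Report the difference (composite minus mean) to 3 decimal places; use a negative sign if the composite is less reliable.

0.074

Var(sum) = 3 + 2.14 = 5.14; true-score variance = 2.47 + 2.14 = 4.61; composite reliability = 0.8969.
Mean component reliability = 0.8233.
Difference = 0.8969 − 0.8233 = 0.074.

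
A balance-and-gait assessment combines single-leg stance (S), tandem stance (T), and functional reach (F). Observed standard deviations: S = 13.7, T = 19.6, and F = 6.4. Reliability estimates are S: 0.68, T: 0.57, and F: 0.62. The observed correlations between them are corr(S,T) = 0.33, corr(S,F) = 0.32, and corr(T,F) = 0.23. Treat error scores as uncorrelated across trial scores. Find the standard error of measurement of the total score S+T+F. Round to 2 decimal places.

15.52

Var(total) = 612.81 + 291.041 = 903.851.
True-score variance = 371.996 + 291.041 = 663.036, so reliability = 0.7336.
Error variance = 903.851 − 663.036 = 240.814; SEM = √240.814 = 15.52.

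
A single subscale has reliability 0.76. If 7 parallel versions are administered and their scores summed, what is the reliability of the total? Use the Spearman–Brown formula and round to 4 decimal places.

ρ_k = kρ / (1 + (k−1)ρ) = 7·0.76 / (1 + 6·0.76) = 5.320 / 5.560 = 0.9568.

0.9568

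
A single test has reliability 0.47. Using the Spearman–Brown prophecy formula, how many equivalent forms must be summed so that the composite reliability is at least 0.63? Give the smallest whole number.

2

k ≥ ρ*(1−ρ₁)/(ρ₁(1−ρ*)) = 0.63·0.53 / (0.47·0.37) = 1.920.
Smallest integer k = 2.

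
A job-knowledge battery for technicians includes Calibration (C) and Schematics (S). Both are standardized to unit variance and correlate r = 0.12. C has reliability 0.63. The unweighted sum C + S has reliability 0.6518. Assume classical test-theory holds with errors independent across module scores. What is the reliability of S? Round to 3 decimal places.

Var(C+S) = 2 + 2·0.12 = 2.240.
True-score variance = ρ_C + ρ_S + 2·0.12, so 0.6518 = (0.63 + ρ_S + 0.24) / 2.240.
ρ_S = 0.6518·2.240 − 0.63 − 0.24 = 0.590.

0.590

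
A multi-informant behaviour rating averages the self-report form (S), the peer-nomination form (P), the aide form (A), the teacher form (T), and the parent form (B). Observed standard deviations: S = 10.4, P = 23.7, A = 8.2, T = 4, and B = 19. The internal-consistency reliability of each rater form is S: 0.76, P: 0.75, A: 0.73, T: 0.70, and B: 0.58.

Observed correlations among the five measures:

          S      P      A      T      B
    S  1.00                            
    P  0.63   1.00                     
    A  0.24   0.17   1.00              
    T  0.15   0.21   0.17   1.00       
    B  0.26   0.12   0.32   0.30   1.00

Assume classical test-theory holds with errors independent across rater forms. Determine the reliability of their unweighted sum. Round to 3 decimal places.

0.825

Var(S+P+A+T+B) = 10.4² + 23.7² + 8.2² + 4² + 19² + 2·[10.4·23.7·0.63 + 10.4·8.2·0.24 + 10.4·4·0.15 + 10.4·19·0.26 + 23.7·8.2·0.17 + 23.7·4·0.21 + 23.7·19·0.12 + 8.2·4·0.17 + 8.2·19·0.32 + 4·19·0.30] = 1114.09 + 837.159 = 1951.25.
With uncorrelated errors the cross-covariances are all true-score covariance, so they carry over unchanged; only the diagonal terms shrink to ρᵢσᵢ².
True-score variance = [10.4²·0.76 + 23.7²·0.75 + 8.2²·0.73 + 4²·0.70 + 19²·0.58] + 837.159 = 773.134 + 837.159 = 1610.29.
Reliability = 1610.29 / 1951.25 = 0.825.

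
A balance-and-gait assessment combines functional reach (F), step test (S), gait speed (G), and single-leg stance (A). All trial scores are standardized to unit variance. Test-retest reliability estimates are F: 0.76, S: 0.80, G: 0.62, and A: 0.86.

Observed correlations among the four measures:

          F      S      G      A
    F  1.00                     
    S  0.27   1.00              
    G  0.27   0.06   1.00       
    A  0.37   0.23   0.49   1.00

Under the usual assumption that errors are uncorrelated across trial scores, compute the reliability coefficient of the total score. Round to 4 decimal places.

0.8699

Var(F+S+G+A) = 4 + 2·[0.27 + 0.27 + 0.37 + 0.06 + 0.23 + 0.49] = 4 + 3.38 = 7.38.
With uncorrelated errors the cross-covariances are all true-score covariance, so they carry over unchanged; only the diagonal terms shrink to ρᵢσᵢ².
True-score variance = [0.76 + 0.80 + 0.62 + 0.86] + 3.38 = 3.04 + 3.38 = 6.42.
Reliability = 6.42 / 7.38 = 0.8699.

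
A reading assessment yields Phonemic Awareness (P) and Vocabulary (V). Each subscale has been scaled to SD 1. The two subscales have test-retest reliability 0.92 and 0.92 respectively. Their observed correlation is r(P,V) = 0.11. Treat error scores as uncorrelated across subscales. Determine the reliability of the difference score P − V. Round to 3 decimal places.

Var(P−V) = 1 + 1 − 2·0.11 = 2 − 0.22 = 1.78.
Under uncorrelated errors the observed covariances equal the true-score covariances, so only the own-variance terms attenuate.
True-score variance = [0.92 + 0.92] − 0.22 = 1.84 − 0.22 = 1.62.
Reliability = 1.62 / 1.78 = 0.910.

0.910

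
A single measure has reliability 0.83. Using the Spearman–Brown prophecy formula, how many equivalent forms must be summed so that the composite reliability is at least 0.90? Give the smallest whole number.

k ≥ ρ*(1−ρ₁)/(ρ₁(1−ρ*)) = 0.90·0.17 / (0.83·0.10) = 1.843.
Smallest integer k = 2.

2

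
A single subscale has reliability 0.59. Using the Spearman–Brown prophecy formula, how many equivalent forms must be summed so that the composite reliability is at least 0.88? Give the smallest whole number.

6

k ≥ ρ*(1−ρ₁)/(ρ₁(1−ρ*)) = 0.88·0.41 / (0.59·0.12) = 5.096.
Smallest integer k = 6.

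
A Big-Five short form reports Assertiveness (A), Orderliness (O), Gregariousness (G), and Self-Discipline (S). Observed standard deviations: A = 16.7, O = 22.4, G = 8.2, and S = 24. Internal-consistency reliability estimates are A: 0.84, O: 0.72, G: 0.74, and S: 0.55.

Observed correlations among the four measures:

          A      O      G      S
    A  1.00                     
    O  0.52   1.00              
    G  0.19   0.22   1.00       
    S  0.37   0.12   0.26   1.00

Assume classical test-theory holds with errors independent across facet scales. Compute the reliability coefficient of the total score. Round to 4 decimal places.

Var(A+O+G+S) = 16.7² + 22.4² + 8.2² + 24² + 2·[16.7·22.4·0.52 + 16.7·8.2·0.19 + 16.7·24·0.37 + 22.4·8.2·0.22 + 22.4·24·0.12 + 8.2·24·0.26] = 1423.89 + 1049.85 = 2473.74.
With uncorrelated errors the cross-covariances are all true-score covariance, so they carry over unchanged; only the diagonal terms shrink to ρᵢσᵢ².
True-score variance = [16.7²·0.84 + 22.4²·0.72 + 8.2²·0.74 + 24²·0.55] + 1049.85 = 962.092 + 1049.85 = 2011.94.
Reliability = 2011.94 / 2473.74 = 0.8133.

0.8133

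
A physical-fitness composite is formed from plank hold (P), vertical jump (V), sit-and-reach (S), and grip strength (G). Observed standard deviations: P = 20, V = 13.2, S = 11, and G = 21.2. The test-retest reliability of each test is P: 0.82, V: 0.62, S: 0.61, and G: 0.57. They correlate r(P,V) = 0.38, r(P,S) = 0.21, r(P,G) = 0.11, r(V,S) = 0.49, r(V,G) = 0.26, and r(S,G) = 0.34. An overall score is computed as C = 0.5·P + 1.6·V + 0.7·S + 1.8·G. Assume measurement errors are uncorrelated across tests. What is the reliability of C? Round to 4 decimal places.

0.7315

Var(C) = 0.5²·20² + 1.6²·13.2² + 0.7²·11² + 1.8²·21.2² + 2·[0.8·20·13.2·0.38 + 0.35·20·11·0.21 + 0.9·20·21.2·0.11 + 1.12·13.2·11·0.49 + 2.88·13.2·21.2·0.26 + 1.26·11·21.2·0.34] = 2061.53 + 1055.07 = 3116.6.
With uncorrelated errors the cross-covariances are all true-score covariance, so they carry over unchanged; only the diagonal terms shrink to ρᵢσᵢ².
True-score variance = [0.5²·20²·0.82 + 1.6²·13.2²·0.62 + 0.7²·11²·0.61 + 1.8²·21.2²·0.57] + 1055.07 = 1224.75 + 1055.07 = 2279.82.
Reliability = 2279.82 / 3116.6 = 0.7315.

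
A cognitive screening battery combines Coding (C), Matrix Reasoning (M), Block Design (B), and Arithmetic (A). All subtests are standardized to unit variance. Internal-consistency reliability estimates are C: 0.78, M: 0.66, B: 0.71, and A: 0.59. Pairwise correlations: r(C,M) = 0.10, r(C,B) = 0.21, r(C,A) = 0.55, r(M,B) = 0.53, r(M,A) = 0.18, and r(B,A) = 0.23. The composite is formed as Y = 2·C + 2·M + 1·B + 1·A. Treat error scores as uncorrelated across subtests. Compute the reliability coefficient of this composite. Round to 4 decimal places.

Var(Y) = 2² + 2² + 1 + 1 + 2·[4·0.10 + 2·0.21 + 2·0.55 + 2·0.53 + 2·0.18 + 0.23] = 10 + 7.14 = 17.14.
Under uncorrelated errors the observed covariances equal the true-score covariances, so only the own-variance terms attenuate.
True-score variance = [2²·0.78 + 2²·0.66 + 0.71 + 0.59] + 7.14 = 7.06 + 7.14 = 14.2.
Reliability = 14.2 / 17.14 = 0.8285.

0.8285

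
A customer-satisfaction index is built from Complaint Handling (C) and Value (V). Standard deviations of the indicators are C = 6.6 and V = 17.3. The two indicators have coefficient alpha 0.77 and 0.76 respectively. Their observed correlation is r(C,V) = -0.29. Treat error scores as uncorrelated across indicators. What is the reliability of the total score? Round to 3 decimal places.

Var(C+V) = 6.6² + 17.3² + 2·[6.6·17.3·(-0.29)] = 342.85 − 66.2244 = 276.626.
Because errors are independent across components, Cov(Tᵢ,Tⱼ) = Cov(Xᵢ,Xⱼ); the off-diagonal part of the true-score variance is the same as above.
True-score variance = [6.6²·0.77 + 17.3²·0.76] − 66.2244 = 261.002 − 66.2244 = 194.777.
Reliability = 194.777 / 276.626 = 0.704.

0.704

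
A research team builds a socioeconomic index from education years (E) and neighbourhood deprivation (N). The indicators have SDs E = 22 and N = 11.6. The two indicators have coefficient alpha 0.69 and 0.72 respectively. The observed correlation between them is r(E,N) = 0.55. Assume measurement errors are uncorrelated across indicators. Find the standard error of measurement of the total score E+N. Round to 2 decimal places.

13.70

Var(total) = 618.56 + 280.72 = 899.28.
True-score variance = 430.843 + 280.72 = 711.563, so reliability = 0.7913.
Error variance = 899.28 − 711.563 = 187.717; SEM = √187.717 = 13.70.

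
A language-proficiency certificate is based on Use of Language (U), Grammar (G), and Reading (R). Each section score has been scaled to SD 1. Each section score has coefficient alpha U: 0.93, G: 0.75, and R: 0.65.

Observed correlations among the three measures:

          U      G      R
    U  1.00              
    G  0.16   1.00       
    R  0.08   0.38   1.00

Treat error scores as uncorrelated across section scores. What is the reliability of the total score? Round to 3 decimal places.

Var(U+G+R) = 3 + 2·[0.16 + 0.08 + 0.38] = 3 + 1.24 = 4.24.
Under uncorrelated errors the observed covariances equal the true-score covariances, so only the own-variance terms attenuate.
True-score variance = [0.93 + 0.75 + 0.65] + 1.24 = 2.33 + 1.24 = 3.57.
Reliability = 3.57 / 4.24 = 0.842.

0.842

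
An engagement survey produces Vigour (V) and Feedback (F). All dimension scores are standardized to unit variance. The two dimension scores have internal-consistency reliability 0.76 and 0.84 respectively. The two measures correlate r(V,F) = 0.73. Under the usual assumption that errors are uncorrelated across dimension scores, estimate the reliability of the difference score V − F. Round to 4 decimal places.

0.2593

Var(V−F) = 1 + 1 − 2·0.73 = 2 − 1.46 = 0.54.
With uncorrelated errors the cross-covariances are all true-score covariance, so they carry over unchanged; only the diagonal terms shrink to ρᵢσᵢ².
True-score variance = [0.76 + 0.84] − 1.46 = 1.6 − 1.46 = 0.14.
Reliability = 0.14 / 0.54 = 0.2593.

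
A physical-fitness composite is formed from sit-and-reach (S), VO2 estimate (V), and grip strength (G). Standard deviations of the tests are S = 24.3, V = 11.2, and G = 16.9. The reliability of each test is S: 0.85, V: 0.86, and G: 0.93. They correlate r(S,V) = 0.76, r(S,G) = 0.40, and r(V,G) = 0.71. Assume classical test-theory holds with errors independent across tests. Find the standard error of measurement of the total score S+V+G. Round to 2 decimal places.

11.23

Var(total) = 1001.54 + 1011 = 2012.54.
True-score variance = 875.412 + 1011 = 1886.41, so reliability = 0.9373.
Error variance = 2012.54 − 1886.41 = 126.128; SEM = √126.128 = 11.23.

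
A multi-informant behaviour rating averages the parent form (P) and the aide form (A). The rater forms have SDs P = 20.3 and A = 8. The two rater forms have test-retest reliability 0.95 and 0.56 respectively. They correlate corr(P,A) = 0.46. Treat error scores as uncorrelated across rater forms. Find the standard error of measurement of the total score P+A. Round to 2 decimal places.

Var(total) = 476.09 + 149.408 = 625.498.
True-score variance = 427.326 + 149.408 = 576.734, so reliability = 0.9220.
Error variance = 625.498 − 576.734 = 48.7645; SEM = √48.7645 = 6.98.

6.98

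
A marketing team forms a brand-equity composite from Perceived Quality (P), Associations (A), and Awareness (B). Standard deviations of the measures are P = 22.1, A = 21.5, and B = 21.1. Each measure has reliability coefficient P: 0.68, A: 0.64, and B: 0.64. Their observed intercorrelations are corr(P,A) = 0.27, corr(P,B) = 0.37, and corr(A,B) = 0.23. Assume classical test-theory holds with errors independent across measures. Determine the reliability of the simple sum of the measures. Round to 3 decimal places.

0.781

Var(P+A+B) = 22.1² + 21.5² + 21.1² + 2·[22.1·21.5·0.27 + 22.1·21.1·0.37 + 21.5·21.1·0.23] = 1395.87 + 810.329 = 2206.2.
Under uncorrelated errors the observed covariances equal the true-score covariances, so only the own-variance terms attenuate.
True-score variance = [22.1²·0.68 + 21.5²·0.64 + 21.1²·0.64] + 810.329 = 912.893 + 810.329 = 1723.22.
Reliability = 1723.22 / 2206.2 = 0.781.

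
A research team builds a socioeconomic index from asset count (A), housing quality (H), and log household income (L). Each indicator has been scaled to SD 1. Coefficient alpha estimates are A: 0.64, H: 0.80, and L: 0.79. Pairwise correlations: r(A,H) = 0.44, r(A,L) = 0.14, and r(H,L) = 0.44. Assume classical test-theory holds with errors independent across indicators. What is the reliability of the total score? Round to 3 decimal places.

Var(A+H+L) = 3 + 2·[0.44 + 0.14 + 0.44] = 3 + 2.04 = 5.04.
Under uncorrelated errors the observed covariances equal the true-score covariances, so only the own-variance terms attenuate.
True-score variance = [0.64 + 0.80 + 0.79] + 2.04 = 2.23 + 2.04 = 4.27.
Reliability = 4.27 / 5.04 = 0.847.

0.847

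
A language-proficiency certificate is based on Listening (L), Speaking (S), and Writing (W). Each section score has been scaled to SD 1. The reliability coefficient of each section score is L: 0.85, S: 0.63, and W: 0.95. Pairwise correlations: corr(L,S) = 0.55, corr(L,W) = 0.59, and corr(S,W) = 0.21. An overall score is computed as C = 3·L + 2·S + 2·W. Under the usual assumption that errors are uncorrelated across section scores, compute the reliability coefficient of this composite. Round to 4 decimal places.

Var(C) = 3² + 2² + 2² + 2·[6·0.55 + 6·0.59 + 4·0.21] = 17 + 15.36 = 32.36.
Because errors are independent across components, Cov(Tᵢ,Tⱼ) = Cov(Xᵢ,Xⱼ); the off-diagonal part of the true-score variance is the same as above.
True-score variance = [3²·0.85 + 2²·0.63 + 2²·0.95] + 15.36 = 13.97 + 15.36 = 29.33.
Reliability = 29.33 / 32.36 = 0.9064.

0.9064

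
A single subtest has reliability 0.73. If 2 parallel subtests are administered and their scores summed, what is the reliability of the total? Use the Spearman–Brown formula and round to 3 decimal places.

0.844

ρ_k = kρ / (1 + (k−1)ρ) = 2·0.73 / (1 + 1·0.73) = 1.460 / 1.730 = 0.844.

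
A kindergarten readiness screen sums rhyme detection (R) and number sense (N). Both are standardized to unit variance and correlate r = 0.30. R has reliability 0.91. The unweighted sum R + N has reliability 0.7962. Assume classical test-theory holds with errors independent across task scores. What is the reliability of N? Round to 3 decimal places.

Var(R+N) = 2 + 2·0.30 = 2.600.
True-score variance = ρ_R + ρ_N + 2·0.30, so 0.7962 = (0.91 + ρ_N + 0.60) / 2.600.
ρ_N = 0.7962·2.600 − 0.91 − 0.60 = 0.560.

0.560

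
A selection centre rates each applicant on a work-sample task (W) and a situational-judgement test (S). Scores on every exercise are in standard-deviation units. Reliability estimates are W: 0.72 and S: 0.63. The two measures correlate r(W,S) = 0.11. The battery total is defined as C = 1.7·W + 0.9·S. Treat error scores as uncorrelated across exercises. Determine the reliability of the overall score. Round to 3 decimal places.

Var(C) = 1.7² + 0.9² + 2·[1.53·0.11] = 3.7 + 0.3366 = 4.0366.
Because errors are independent across components, Cov(Tᵢ,Tⱼ) = Cov(Xᵢ,Xⱼ); the off-diagonal part of the true-score variance is the same as above.
True-score variance = [1.7²·0.72 + 0.9²·0.63] + 0.3366 = 2.5911 + 0.3366 = 2.9277.
Reliability = 2.9277 / 4.0366 = 0.725.

0.725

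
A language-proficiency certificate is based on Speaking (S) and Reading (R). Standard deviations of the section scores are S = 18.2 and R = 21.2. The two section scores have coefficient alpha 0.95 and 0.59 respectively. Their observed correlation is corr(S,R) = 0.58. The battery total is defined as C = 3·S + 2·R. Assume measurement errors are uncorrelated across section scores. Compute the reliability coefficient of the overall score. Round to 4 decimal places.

Var(C) = 3²·18.2² + 2²·21.2² + 2·[6·18.2·21.2·0.58] = 4778.92 + 2685.45 = 7464.37.
Under uncorrelated errors the observed covariances equal the true-score covariances, so only the own-variance terms attenuate.
True-score variance = [3²·18.2²·0.95 + 2²·21.2²·0.59] + 2685.45 = 3892.78 + 2685.45 = 6578.23.
Reliability = 6578.23 / 7464.37 = 0.8813.

0.8813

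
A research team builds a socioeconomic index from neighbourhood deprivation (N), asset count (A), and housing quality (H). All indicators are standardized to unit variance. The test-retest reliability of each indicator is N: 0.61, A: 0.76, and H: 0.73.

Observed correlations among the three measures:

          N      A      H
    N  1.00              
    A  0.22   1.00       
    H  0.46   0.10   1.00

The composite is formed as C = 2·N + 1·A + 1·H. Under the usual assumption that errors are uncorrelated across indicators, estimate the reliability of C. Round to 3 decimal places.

Var(C) = 2² + 1 + 1 + 2·[2·0.22 + 2·0.46 + 0.10] = 6 + 2.92 = 8.92.
Because errors are independent across components, Cov(Tᵢ,Tⱼ) = Cov(Xᵢ,Xⱼ); the off-diagonal part of the true-score variance is the same as above.
True-score variance = [2²·0.61 + 0.76 + 0.73] + 2.92 = 3.93 + 2.92 = 6.85.
Reliability = 6.85 / 8.92 = 0.768.

0.768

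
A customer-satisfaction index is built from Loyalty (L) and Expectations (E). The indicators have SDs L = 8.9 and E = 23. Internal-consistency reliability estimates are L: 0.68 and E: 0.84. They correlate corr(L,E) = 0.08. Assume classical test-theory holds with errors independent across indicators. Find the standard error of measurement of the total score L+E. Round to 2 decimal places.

Var(total) = 608.21 + 32.752 = 640.962.
True-score variance = 498.223 + 32.752 = 530.975, so reliability = 0.8284.
Error variance = 640.962 − 530.975 = 109.987; SEM = √109.987 = 10.49.

10.49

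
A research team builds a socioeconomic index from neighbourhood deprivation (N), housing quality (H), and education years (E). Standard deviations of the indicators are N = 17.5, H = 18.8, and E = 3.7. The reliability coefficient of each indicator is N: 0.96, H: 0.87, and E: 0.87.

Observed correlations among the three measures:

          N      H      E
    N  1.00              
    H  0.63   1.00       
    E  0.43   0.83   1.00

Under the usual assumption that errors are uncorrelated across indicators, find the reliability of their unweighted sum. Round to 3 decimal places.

Var(N+H+E) = 17.5² + 18.8² + 3.7² + 2·[17.5·18.8·0.63 + 17.5·3.7·0.43 + 18.8·3.7·0.83] = 673.38 + 585.695 = 1259.07.
With uncorrelated errors the cross-covariances are all true-score covariance, so they carry over unchanged; only the diagonal terms shrink to ρᵢσᵢ².
True-score variance = [17.5²·0.96 + 18.8²·0.87 + 3.7²·0.87] + 585.695 = 613.403 + 585.695 = 1199.1.
Reliability = 1199.1 / 1259.07 = 0.952.

0.952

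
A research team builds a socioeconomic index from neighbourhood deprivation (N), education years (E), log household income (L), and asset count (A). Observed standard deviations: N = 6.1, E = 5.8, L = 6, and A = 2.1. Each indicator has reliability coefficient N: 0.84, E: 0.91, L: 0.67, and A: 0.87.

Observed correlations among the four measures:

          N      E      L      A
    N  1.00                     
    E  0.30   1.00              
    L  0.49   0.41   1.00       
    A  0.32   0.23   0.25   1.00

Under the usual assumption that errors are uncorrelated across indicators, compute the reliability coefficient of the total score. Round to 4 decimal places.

Var(N+E+L+A) = 6.1² + 5.8² + 6² + 2.1² + 2·[6.1·5.8·0.30 + 6.1·6·0.49 + 6.1·2.1·0.32 + 5.8·6·0.41 + 5.8·2.1·0.23 + 6·2.1·0.25] = 111.26 + 105.733 = 216.993.
Because errors are independent across components, Cov(Tᵢ,Tⱼ) = Cov(Xᵢ,Xⱼ); the off-diagonal part of the true-score variance is the same as above.
True-score variance = [6.1²·0.84 + 5.8²·0.91 + 6²·0.67 + 2.1²·0.87] + 105.733 = 89.8255 + 105.733 = 195.559.
Reliability = 195.559 / 216.993 = 0.9012.

0.9012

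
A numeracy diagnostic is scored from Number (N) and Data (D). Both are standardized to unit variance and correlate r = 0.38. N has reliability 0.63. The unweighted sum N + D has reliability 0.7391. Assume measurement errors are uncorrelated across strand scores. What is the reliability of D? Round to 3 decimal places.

Var(N+D) = 2 + 2·0.38 = 2.760.
True-score variance = ρ_N + ρ_D + 2·0.38, so 0.7391 = (0.63 + ρ_D + 0.76) / 2.760.
ρ_D = 0.7391·2.760 − 0.63 − 0.76 = 0.650.

0.650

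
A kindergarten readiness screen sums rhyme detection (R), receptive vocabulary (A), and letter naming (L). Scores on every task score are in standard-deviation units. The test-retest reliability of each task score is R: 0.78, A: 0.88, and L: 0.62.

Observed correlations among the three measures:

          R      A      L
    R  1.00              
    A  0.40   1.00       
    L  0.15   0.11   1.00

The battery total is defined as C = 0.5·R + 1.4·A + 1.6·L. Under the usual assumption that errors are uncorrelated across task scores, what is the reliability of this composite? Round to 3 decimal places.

Var(C) = 0.5² + 1.4² + 1.6² + 2·[0.7·0.40 + 0.8·0.15 + 2.24·0.11] = 4.77 + 1.2928 = 6.0628.
With uncorrelated errors the cross-covariances are all true-score covariance, so they carry over unchanged; only the diagonal terms shrink to ρᵢσᵢ².
True-score variance = [0.5²·0.78 + 1.4²·0.88 + 1.6²·0.62] + 1.2928 = 3.507 + 1.2928 = 4.7998.
Reliability = 4.7998 / 6.0628 = 0.792.

0.792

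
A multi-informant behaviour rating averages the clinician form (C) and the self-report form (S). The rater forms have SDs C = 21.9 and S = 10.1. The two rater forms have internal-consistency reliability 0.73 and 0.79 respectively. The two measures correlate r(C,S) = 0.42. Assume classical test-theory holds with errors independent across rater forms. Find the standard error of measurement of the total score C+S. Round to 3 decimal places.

12.285

Var(total) = 581.62 + 185.8 = 767.42.
True-score variance = 430.703 + 185.8 = 616.503, so reliability = 0.8033.
Error variance = 767.42 − 616.503 = 150.917; SEM = √150.917 = 12.285.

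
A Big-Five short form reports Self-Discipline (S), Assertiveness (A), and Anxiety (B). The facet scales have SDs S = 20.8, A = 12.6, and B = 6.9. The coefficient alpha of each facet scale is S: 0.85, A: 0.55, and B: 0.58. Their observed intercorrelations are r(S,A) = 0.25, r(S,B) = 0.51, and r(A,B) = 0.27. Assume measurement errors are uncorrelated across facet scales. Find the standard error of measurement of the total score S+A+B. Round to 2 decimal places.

12.50

Var(total) = 639.01 + 324.378 = 963.388.
True-score variance = 482.676 + 324.378 = 807.054, so reliability = 0.8377.
Error variance = 963.388 − 807.054 = 156.334; SEM = √156.334 = 12.50.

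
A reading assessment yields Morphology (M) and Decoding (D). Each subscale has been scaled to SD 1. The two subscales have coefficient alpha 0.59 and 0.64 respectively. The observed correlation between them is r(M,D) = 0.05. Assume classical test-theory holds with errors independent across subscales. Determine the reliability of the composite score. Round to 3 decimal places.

0.633

Var(M+D) = 2 + 2·[0.05] = 2 + 0.1 = 2.1.
With uncorrelated errors the cross-covariances are all true-score covariance, so they carry over unchanged; only the diagonal terms shrink to ρᵢσᵢ².
True-score variance = [0.59 + 0.64] + 0.1 = 1.23 + 0.1 = 1.33.
Reliability = 1.33 / 2.1 = 0.633.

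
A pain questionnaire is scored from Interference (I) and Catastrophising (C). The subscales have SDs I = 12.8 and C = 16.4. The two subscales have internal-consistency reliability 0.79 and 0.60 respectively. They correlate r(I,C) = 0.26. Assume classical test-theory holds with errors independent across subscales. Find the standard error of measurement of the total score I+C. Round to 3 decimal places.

11.916

Var(total) = 432.8 + 109.158 = 541.958.
True-score variance = 290.81 + 109.158 = 399.968, so reliability = 0.7380.
Error variance = 541.958 − 399.968 = 141.99; SEM = √141.99 = 11.916.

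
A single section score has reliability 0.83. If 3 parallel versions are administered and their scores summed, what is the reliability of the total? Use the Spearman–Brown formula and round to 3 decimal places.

0.936

ρ_k = kρ / (1 + (k−1)ρ) = 3·0.83 / (1 + 2·0.83) = 2.490 / 2.660 = 0.936.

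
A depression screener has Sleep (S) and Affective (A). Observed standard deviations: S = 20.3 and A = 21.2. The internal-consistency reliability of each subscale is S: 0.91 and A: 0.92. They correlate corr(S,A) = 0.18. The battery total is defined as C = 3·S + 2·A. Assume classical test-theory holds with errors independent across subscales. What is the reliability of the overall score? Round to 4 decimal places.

0.9258

Var(C) = 3²·20.3² + 2²·21.2² + 2·[6·20.3·21.2·0.18] = 5506.57 + 929.578 = 6436.15.
With uncorrelated errors the cross-covariances are all true-score covariance, so they carry over unchanged; only the diagonal terms shrink to ρᵢσᵢ².
True-score variance = [3²·20.3²·0.91 + 2²·21.2²·0.92] + 929.578 = 5028.96 + 929.578 = 5958.53.
Reliability = 5958.53 / 6436.15 = 0.9258.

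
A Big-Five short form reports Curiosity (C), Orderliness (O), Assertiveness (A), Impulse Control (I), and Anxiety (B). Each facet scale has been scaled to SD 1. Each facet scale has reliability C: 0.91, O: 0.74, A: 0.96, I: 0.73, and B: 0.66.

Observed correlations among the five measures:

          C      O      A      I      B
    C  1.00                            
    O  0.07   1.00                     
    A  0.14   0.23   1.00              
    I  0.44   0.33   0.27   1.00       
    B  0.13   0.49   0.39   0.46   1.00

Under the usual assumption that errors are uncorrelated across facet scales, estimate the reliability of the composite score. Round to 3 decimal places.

0.908

Var(C+O+A+I+B) = 5 + 2·[0.07 + 0.14 + 0.44 + 0.13 + 0.23 + 0.33 + 0.49 + 0.27 + 0.39 + 0.46] = 5 + 5.9 = 10.9.
Under uncorrelated errors the observed covariances equal the true-score covariances, so only the own-variance terms attenuate.
True-score variance = [0.91 + 0.74 + 0.96 + 0.73 + 0.66] + 5.9 = 4 + 5.9 = 9.9.
Reliability = 9.9 / 10.9 = 0.908.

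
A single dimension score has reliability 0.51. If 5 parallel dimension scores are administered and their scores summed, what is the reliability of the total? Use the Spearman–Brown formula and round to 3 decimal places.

0.839

ρ_k = kρ / (1 + (k−1)ρ) = 5·0.51 / (1 + 4·0.51) = 2.550 / 3.040 = 0.839.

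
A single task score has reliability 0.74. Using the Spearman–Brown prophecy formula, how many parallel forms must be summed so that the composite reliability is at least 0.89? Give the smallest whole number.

k ≥ ρ*(1−ρ₁)/(ρ₁(1−ρ*)) = 0.89·0.26 / (0.74·0.11) = 2.843.
Smallest integer k = 3.

3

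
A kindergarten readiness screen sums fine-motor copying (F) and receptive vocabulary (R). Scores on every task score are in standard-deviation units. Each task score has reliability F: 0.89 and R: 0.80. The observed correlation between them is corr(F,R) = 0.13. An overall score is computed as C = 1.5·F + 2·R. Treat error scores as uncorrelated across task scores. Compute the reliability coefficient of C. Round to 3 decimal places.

Var(C) = 1.5² + 2² + 2·[3·0.13] = 6.25 + 0.78 = 7.03.
With uncorrelated errors the cross-covariances are all true-score covariance, so they carry over unchanged; only the diagonal terms shrink to ρᵢσᵢ².
True-score variance = [1.5²·0.89 + 2²·0.80] + 0.78 = 5.2025 + 0.78 = 5.9825.
Reliability = 5.9825 / 7.03 = 0.851.

0.851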